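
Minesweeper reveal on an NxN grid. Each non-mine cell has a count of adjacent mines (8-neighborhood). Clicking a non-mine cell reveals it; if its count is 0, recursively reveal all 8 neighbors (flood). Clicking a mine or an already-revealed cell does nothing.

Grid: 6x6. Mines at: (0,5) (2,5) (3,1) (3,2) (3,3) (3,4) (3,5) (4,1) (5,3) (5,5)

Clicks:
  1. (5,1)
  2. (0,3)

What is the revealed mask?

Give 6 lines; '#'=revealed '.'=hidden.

Answer: #####.
#####.
#####.
......
......
.#....

Derivation:
Click 1 (5,1) count=1: revealed 1 new [(5,1)] -> total=1
Click 2 (0,3) count=0: revealed 15 new [(0,0) (0,1) (0,2) (0,3) (0,4) (1,0) (1,1) (1,2) (1,3) (1,4) (2,0) (2,1) (2,2) (2,3) (2,4)] -> total=16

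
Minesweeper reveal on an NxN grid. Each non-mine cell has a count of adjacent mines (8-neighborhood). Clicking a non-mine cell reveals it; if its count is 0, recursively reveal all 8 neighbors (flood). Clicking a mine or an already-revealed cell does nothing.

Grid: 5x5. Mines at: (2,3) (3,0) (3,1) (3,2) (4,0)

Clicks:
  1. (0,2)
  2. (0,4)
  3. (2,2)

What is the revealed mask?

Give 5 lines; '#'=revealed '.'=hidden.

Answer: #####
#####
###..
.....
.....

Derivation:
Click 1 (0,2) count=0: revealed 13 new [(0,0) (0,1) (0,2) (0,3) (0,4) (1,0) (1,1) (1,2) (1,3) (1,4) (2,0) (2,1) (2,2)] -> total=13
Click 2 (0,4) count=0: revealed 0 new [(none)] -> total=13
Click 3 (2,2) count=3: revealed 0 new [(none)] -> total=13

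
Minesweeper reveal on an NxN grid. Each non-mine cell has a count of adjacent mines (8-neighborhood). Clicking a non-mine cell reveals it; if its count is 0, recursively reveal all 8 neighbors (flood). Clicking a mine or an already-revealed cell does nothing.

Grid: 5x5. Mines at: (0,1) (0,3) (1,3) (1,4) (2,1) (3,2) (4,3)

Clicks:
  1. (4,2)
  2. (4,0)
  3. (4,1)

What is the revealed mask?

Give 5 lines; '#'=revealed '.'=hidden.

Answer: .....
.....
.....
##...
###..

Derivation:
Click 1 (4,2) count=2: revealed 1 new [(4,2)] -> total=1
Click 2 (4,0) count=0: revealed 4 new [(3,0) (3,1) (4,0) (4,1)] -> total=5
Click 3 (4,1) count=1: revealed 0 new [(none)] -> total=5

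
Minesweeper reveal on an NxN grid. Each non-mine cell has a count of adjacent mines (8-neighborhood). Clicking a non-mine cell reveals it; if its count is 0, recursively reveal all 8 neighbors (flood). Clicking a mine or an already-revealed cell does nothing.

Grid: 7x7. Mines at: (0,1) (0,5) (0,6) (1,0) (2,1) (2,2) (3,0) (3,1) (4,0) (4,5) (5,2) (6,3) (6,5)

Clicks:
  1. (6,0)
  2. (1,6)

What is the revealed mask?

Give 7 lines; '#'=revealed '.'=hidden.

Click 1 (6,0) count=0: revealed 4 new [(5,0) (5,1) (6,0) (6,1)] -> total=4
Click 2 (1,6) count=2: revealed 1 new [(1,6)] -> total=5

Answer: .......
......#
.......
.......
.......
##.....
##.....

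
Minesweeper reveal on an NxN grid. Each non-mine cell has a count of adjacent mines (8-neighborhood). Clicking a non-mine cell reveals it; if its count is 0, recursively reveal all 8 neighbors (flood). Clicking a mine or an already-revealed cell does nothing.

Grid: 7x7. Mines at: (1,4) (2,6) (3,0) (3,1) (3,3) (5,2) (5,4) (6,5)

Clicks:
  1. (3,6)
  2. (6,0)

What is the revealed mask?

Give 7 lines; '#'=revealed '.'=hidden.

Click 1 (3,6) count=1: revealed 1 new [(3,6)] -> total=1
Click 2 (6,0) count=0: revealed 6 new [(4,0) (4,1) (5,0) (5,1) (6,0) (6,1)] -> total=7

Answer: .......
.......
.......
......#
##.....
##.....
##.....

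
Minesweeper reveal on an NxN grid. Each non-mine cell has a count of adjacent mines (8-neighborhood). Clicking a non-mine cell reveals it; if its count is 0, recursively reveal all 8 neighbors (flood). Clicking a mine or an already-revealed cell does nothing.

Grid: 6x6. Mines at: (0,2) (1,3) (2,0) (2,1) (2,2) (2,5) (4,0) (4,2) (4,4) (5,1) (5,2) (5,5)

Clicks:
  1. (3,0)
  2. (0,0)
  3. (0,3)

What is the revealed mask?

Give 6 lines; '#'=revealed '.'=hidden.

Click 1 (3,0) count=3: revealed 1 new [(3,0)] -> total=1
Click 2 (0,0) count=0: revealed 4 new [(0,0) (0,1) (1,0) (1,1)] -> total=5
Click 3 (0,3) count=2: revealed 1 new [(0,3)] -> total=6

Answer: ##.#..
##....
......
#.....
......
......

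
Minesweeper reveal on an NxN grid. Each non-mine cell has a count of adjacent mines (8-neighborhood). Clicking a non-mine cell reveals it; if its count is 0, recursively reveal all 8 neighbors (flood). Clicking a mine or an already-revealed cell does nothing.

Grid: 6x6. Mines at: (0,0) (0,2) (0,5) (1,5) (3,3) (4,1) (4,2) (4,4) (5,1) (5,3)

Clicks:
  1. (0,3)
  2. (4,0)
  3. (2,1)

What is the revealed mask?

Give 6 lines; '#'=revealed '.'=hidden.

Answer: ...#..
###...
###...
###...
#.....
......

Derivation:
Click 1 (0,3) count=1: revealed 1 new [(0,3)] -> total=1
Click 2 (4,0) count=2: revealed 1 new [(4,0)] -> total=2
Click 3 (2,1) count=0: revealed 9 new [(1,0) (1,1) (1,2) (2,0) (2,1) (2,2) (3,0) (3,1) (3,2)] -> total=11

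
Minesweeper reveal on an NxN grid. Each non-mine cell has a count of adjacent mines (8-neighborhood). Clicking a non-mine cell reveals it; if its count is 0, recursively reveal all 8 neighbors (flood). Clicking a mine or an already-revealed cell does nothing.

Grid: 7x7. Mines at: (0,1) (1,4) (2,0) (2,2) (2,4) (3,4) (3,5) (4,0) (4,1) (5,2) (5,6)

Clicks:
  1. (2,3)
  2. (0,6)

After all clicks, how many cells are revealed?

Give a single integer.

Answer: 7

Derivation:
Click 1 (2,3) count=4: revealed 1 new [(2,3)] -> total=1
Click 2 (0,6) count=0: revealed 6 new [(0,5) (0,6) (1,5) (1,6) (2,5) (2,6)] -> total=7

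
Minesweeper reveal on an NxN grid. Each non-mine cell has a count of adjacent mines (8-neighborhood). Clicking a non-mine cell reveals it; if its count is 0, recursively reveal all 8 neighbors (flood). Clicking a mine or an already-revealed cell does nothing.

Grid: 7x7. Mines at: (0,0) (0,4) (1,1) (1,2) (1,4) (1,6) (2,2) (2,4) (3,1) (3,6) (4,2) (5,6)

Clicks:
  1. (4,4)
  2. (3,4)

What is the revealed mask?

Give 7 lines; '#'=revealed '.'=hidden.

Answer: .......
.......
.......
...###.
##.###.
######.
######.

Derivation:
Click 1 (4,4) count=0: revealed 20 new [(3,3) (3,4) (3,5) (4,0) (4,1) (4,3) (4,4) (4,5) (5,0) (5,1) (5,2) (5,3) (5,4) (5,5) (6,0) (6,1) (6,2) (6,3) (6,4) (6,5)] -> total=20
Click 2 (3,4) count=1: revealed 0 new [(none)] -> total=20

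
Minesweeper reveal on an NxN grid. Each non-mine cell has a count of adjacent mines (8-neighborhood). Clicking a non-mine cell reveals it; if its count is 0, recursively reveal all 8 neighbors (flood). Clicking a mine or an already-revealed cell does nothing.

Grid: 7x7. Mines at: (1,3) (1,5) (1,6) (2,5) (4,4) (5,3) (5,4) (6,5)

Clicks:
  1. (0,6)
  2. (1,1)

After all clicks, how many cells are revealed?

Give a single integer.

Answer: 25

Derivation:
Click 1 (0,6) count=2: revealed 1 new [(0,6)] -> total=1
Click 2 (1,1) count=0: revealed 24 new [(0,0) (0,1) (0,2) (1,0) (1,1) (1,2) (2,0) (2,1) (2,2) (2,3) (3,0) (3,1) (3,2) (3,3) (4,0) (4,1) (4,2) (4,3) (5,0) (5,1) (5,2) (6,0) (6,1) (6,2)] -> total=25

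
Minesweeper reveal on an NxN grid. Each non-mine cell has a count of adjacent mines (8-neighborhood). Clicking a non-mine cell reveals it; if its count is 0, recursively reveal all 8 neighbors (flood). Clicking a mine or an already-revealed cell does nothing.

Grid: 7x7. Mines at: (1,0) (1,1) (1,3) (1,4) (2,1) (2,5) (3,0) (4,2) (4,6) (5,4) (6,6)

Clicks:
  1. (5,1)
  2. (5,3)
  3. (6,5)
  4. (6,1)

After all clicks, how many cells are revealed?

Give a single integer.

Answer: 11

Derivation:
Click 1 (5,1) count=1: revealed 1 new [(5,1)] -> total=1
Click 2 (5,3) count=2: revealed 1 new [(5,3)] -> total=2
Click 3 (6,5) count=2: revealed 1 new [(6,5)] -> total=3
Click 4 (6,1) count=0: revealed 8 new [(4,0) (4,1) (5,0) (5,2) (6,0) (6,1) (6,2) (6,3)] -> total=11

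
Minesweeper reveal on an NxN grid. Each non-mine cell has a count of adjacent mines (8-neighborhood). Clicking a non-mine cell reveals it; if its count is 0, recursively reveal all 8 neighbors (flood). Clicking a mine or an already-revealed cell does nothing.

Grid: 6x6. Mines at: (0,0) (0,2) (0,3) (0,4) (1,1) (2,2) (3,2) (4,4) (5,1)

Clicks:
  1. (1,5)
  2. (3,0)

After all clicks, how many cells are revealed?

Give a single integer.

Answer: 7

Derivation:
Click 1 (1,5) count=1: revealed 1 new [(1,5)] -> total=1
Click 2 (3,0) count=0: revealed 6 new [(2,0) (2,1) (3,0) (3,1) (4,0) (4,1)] -> total=7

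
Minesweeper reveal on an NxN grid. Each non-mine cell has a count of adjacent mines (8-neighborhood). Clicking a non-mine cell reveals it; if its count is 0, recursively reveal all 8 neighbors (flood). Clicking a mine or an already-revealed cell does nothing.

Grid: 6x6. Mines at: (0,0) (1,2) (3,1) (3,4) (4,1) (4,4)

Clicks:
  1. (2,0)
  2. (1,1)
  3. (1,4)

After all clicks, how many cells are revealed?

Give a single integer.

Answer: 11

Derivation:
Click 1 (2,0) count=1: revealed 1 new [(2,0)] -> total=1
Click 2 (1,1) count=2: revealed 1 new [(1,1)] -> total=2
Click 3 (1,4) count=0: revealed 9 new [(0,3) (0,4) (0,5) (1,3) (1,4) (1,5) (2,3) (2,4) (2,5)] -> total=11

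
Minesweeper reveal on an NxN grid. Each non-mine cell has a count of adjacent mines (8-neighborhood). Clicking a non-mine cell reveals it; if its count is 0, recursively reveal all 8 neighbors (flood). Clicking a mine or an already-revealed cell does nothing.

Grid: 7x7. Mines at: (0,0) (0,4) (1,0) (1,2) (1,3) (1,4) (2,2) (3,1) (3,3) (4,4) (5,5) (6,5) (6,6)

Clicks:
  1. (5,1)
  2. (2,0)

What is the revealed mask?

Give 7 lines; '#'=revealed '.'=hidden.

Answer: .......
.......
#......
.......
####...
#####..
#####..

Derivation:
Click 1 (5,1) count=0: revealed 14 new [(4,0) (4,1) (4,2) (4,3) (5,0) (5,1) (5,2) (5,3) (5,4) (6,0) (6,1) (6,2) (6,3) (6,4)] -> total=14
Click 2 (2,0) count=2: revealed 1 new [(2,0)] -> total=15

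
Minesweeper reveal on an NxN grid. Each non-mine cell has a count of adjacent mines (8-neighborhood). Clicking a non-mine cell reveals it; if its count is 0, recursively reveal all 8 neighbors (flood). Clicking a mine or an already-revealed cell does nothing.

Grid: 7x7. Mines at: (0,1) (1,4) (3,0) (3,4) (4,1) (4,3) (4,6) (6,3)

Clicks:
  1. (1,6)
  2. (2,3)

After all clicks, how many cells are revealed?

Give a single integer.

Answer: 9

Derivation:
Click 1 (1,6) count=0: revealed 8 new [(0,5) (0,6) (1,5) (1,6) (2,5) (2,6) (3,5) (3,6)] -> total=8
Click 2 (2,3) count=2: revealed 1 new [(2,3)] -> total=9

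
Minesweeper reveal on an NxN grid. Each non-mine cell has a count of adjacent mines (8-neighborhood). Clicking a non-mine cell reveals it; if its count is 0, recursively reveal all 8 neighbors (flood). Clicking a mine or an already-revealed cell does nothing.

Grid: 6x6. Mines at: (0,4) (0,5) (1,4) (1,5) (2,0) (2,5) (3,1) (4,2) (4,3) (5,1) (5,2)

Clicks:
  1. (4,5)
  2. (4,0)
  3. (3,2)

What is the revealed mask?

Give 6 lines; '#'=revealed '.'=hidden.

Answer: ......
......
......
..#.##
#...##
....##

Derivation:
Click 1 (4,5) count=0: revealed 6 new [(3,4) (3,5) (4,4) (4,5) (5,4) (5,5)] -> total=6
Click 2 (4,0) count=2: revealed 1 new [(4,0)] -> total=7
Click 3 (3,2) count=3: revealed 1 new [(3,2)] -> total=8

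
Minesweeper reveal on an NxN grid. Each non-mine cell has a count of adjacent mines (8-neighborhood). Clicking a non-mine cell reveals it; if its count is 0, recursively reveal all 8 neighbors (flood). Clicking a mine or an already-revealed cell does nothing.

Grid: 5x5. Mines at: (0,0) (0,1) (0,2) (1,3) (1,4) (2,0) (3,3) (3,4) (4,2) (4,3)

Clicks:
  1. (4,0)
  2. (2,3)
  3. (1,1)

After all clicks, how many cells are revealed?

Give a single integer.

Click 1 (4,0) count=0: revealed 4 new [(3,0) (3,1) (4,0) (4,1)] -> total=4
Click 2 (2,3) count=4: revealed 1 new [(2,3)] -> total=5
Click 3 (1,1) count=4: revealed 1 new [(1,1)] -> total=6

Answer: 6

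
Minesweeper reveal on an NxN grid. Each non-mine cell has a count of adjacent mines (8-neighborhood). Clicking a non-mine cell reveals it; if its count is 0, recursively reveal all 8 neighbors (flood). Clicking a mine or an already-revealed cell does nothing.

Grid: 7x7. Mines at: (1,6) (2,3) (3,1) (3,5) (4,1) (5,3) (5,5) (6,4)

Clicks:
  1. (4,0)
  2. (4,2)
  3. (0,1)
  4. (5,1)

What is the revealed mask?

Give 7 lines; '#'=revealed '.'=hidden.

Answer: ######.
######.
###....
.......
#.#....
.#.....
.......

Derivation:
Click 1 (4,0) count=2: revealed 1 new [(4,0)] -> total=1
Click 2 (4,2) count=3: revealed 1 new [(4,2)] -> total=2
Click 3 (0,1) count=0: revealed 15 new [(0,0) (0,1) (0,2) (0,3) (0,4) (0,5) (1,0) (1,1) (1,2) (1,3) (1,4) (1,5) (2,0) (2,1) (2,2)] -> total=17
Click 4 (5,1) count=1: revealed 1 new [(5,1)] -> total=18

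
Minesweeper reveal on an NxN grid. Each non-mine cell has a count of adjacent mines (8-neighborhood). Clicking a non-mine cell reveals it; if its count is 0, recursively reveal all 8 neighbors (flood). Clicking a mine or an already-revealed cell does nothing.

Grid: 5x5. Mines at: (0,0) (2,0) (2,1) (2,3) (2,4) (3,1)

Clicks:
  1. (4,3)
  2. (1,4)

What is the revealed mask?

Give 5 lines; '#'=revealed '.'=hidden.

Answer: .....
....#
.....
..###
..###

Derivation:
Click 1 (4,3) count=0: revealed 6 new [(3,2) (3,3) (3,4) (4,2) (4,3) (4,4)] -> total=6
Click 2 (1,4) count=2: revealed 1 new [(1,4)] -> total=7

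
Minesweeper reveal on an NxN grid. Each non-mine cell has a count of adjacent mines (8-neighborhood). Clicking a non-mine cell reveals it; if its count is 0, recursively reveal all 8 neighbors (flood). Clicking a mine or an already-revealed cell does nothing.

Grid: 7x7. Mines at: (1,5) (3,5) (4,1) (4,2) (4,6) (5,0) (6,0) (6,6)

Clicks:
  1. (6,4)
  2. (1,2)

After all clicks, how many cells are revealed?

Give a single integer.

Click 1 (6,4) count=0: revealed 13 new [(4,3) (4,4) (4,5) (5,1) (5,2) (5,3) (5,4) (5,5) (6,1) (6,2) (6,3) (6,4) (6,5)] -> total=13
Click 2 (1,2) count=0: revealed 20 new [(0,0) (0,1) (0,2) (0,3) (0,4) (1,0) (1,1) (1,2) (1,3) (1,4) (2,0) (2,1) (2,2) (2,3) (2,4) (3,0) (3,1) (3,2) (3,3) (3,4)] -> total=33

Answer: 33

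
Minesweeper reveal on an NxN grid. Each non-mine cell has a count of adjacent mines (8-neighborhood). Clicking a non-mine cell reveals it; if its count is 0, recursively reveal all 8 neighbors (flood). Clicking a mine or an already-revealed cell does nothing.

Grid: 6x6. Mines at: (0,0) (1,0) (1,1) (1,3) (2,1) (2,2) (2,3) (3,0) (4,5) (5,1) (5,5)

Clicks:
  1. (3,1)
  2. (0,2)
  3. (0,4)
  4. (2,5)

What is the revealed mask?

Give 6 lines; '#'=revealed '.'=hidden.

Answer: ..#.##
....##
....##
.#..##
......
......

Derivation:
Click 1 (3,1) count=3: revealed 1 new [(3,1)] -> total=1
Click 2 (0,2) count=2: revealed 1 new [(0,2)] -> total=2
Click 3 (0,4) count=1: revealed 1 new [(0,4)] -> total=3
Click 4 (2,5) count=0: revealed 7 new [(0,5) (1,4) (1,5) (2,4) (2,5) (3,4) (3,5)] -> total=10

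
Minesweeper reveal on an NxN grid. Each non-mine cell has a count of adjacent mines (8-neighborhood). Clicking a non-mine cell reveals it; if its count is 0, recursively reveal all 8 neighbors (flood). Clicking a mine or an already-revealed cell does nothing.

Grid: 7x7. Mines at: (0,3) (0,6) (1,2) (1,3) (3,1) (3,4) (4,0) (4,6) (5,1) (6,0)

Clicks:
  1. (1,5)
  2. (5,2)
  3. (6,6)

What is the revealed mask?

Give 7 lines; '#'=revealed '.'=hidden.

Click 1 (1,5) count=1: revealed 1 new [(1,5)] -> total=1
Click 2 (5,2) count=1: revealed 1 new [(5,2)] -> total=2
Click 3 (6,6) count=0: revealed 13 new [(4,2) (4,3) (4,4) (4,5) (5,3) (5,4) (5,5) (5,6) (6,2) (6,3) (6,4) (6,5) (6,6)] -> total=15

Answer: .......
.....#.
.......
.......
..####.
..#####
..#####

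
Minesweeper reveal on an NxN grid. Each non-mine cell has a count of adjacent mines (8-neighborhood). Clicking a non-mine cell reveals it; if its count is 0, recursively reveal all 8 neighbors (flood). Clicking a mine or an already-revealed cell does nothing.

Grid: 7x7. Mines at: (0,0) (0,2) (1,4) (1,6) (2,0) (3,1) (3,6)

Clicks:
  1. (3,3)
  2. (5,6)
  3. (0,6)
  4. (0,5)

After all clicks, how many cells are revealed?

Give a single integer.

Answer: 31

Derivation:
Click 1 (3,3) count=0: revealed 29 new [(2,2) (2,3) (2,4) (2,5) (3,2) (3,3) (3,4) (3,5) (4,0) (4,1) (4,2) (4,3) (4,4) (4,5) (4,6) (5,0) (5,1) (5,2) (5,3) (5,4) (5,5) (5,6) (6,0) (6,1) (6,2) (6,3) (6,4) (6,5) (6,6)] -> total=29
Click 2 (5,6) count=0: revealed 0 new [(none)] -> total=29
Click 3 (0,6) count=1: revealed 1 new [(0,6)] -> total=30
Click 4 (0,5) count=2: revealed 1 new [(0,5)] -> total=31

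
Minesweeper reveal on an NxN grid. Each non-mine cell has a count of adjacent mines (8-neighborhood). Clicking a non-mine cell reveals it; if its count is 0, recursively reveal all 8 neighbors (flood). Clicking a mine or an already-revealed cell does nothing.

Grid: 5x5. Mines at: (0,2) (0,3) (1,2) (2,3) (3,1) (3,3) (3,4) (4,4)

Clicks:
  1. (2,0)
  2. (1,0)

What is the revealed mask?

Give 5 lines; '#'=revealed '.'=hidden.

Click 1 (2,0) count=1: revealed 1 new [(2,0)] -> total=1
Click 2 (1,0) count=0: revealed 5 new [(0,0) (0,1) (1,0) (1,1) (2,1)] -> total=6

Answer: ##...
##...
##...
.....
.....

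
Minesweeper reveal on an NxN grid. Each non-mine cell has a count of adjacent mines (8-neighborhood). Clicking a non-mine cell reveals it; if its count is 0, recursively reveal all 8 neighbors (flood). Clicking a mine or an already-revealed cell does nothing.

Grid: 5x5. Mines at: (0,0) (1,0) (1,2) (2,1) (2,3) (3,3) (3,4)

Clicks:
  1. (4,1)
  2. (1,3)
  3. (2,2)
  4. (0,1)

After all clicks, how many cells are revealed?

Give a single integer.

Answer: 9

Derivation:
Click 1 (4,1) count=0: revealed 6 new [(3,0) (3,1) (3,2) (4,0) (4,1) (4,2)] -> total=6
Click 2 (1,3) count=2: revealed 1 new [(1,3)] -> total=7
Click 3 (2,2) count=4: revealed 1 new [(2,2)] -> total=8
Click 4 (0,1) count=3: revealed 1 new [(0,1)] -> total=9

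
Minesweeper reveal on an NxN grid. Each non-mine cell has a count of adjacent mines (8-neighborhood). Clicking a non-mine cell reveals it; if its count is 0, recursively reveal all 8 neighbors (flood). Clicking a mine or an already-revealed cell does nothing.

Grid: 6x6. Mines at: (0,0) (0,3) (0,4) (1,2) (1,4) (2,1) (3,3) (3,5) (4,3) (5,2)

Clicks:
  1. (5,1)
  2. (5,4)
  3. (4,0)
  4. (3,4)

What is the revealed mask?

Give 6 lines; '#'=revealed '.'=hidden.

Answer: ......
......
......
##..#.
##....
##..#.

Derivation:
Click 1 (5,1) count=1: revealed 1 new [(5,1)] -> total=1
Click 2 (5,4) count=1: revealed 1 new [(5,4)] -> total=2
Click 3 (4,0) count=0: revealed 5 new [(3,0) (3,1) (4,0) (4,1) (5,0)] -> total=7
Click 4 (3,4) count=3: revealed 1 new [(3,4)] -> total=8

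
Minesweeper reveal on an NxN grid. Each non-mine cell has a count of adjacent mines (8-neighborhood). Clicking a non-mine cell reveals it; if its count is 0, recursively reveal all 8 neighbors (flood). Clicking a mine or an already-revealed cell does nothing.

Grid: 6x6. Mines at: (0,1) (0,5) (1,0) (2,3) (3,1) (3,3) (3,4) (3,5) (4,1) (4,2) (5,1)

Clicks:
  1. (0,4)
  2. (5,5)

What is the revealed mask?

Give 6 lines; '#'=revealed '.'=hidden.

Click 1 (0,4) count=1: revealed 1 new [(0,4)] -> total=1
Click 2 (5,5) count=0: revealed 6 new [(4,3) (4,4) (4,5) (5,3) (5,4) (5,5)] -> total=7

Answer: ....#.
......
......
......
...###
...###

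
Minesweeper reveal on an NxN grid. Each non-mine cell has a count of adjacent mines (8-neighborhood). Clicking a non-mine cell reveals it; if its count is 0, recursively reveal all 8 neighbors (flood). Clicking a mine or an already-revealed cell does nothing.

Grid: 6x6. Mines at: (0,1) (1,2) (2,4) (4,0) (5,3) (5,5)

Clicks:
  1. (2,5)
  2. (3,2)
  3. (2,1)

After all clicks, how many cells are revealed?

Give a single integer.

Answer: 10

Derivation:
Click 1 (2,5) count=1: revealed 1 new [(2,5)] -> total=1
Click 2 (3,2) count=0: revealed 9 new [(2,1) (2,2) (2,3) (3,1) (3,2) (3,3) (4,1) (4,2) (4,3)] -> total=10
Click 3 (2,1) count=1: revealed 0 new [(none)] -> total=10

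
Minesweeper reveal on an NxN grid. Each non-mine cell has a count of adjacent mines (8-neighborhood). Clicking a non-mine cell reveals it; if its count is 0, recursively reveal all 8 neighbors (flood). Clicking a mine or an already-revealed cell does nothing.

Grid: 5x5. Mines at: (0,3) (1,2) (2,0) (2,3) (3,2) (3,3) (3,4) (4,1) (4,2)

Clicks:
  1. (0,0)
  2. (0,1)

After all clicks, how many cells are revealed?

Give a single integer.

Answer: 4

Derivation:
Click 1 (0,0) count=0: revealed 4 new [(0,0) (0,1) (1,0) (1,1)] -> total=4
Click 2 (0,1) count=1: revealed 0 new [(none)] -> total=4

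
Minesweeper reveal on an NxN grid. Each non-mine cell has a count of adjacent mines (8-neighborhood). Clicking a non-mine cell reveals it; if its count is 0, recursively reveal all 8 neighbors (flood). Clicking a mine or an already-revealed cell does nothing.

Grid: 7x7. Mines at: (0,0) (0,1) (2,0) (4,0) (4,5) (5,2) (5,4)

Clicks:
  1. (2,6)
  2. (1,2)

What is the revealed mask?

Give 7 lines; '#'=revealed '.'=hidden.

Click 1 (2,6) count=0: revealed 27 new [(0,2) (0,3) (0,4) (0,5) (0,6) (1,1) (1,2) (1,3) (1,4) (1,5) (1,6) (2,1) (2,2) (2,3) (2,4) (2,5) (2,6) (3,1) (3,2) (3,3) (3,4) (3,5) (3,6) (4,1) (4,2) (4,3) (4,4)] -> total=27
Click 2 (1,2) count=1: revealed 0 new [(none)] -> total=27

Answer: ..#####
.######
.######
.######
.####..
.......
.......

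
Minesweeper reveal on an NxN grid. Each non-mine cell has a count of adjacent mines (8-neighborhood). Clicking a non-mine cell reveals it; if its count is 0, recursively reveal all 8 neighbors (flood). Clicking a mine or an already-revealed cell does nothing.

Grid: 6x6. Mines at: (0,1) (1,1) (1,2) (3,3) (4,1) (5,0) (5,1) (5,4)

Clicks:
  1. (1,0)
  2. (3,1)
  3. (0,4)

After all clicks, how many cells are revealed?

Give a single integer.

Answer: 15

Derivation:
Click 1 (1,0) count=2: revealed 1 new [(1,0)] -> total=1
Click 2 (3,1) count=1: revealed 1 new [(3,1)] -> total=2
Click 3 (0,4) count=0: revealed 13 new [(0,3) (0,4) (0,5) (1,3) (1,4) (1,5) (2,3) (2,4) (2,5) (3,4) (3,5) (4,4) (4,5)] -> total=15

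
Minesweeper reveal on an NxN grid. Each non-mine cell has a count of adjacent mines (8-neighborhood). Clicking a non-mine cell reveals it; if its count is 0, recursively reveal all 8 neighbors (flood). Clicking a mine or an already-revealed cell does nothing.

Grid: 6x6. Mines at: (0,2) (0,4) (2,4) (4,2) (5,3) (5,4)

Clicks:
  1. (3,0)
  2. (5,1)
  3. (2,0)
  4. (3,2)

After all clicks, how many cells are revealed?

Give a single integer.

Answer: 18

Derivation:
Click 1 (3,0) count=0: revealed 18 new [(0,0) (0,1) (1,0) (1,1) (1,2) (1,3) (2,0) (2,1) (2,2) (2,3) (3,0) (3,1) (3,2) (3,3) (4,0) (4,1) (5,0) (5,1)] -> total=18
Click 2 (5,1) count=1: revealed 0 new [(none)] -> total=18
Click 3 (2,0) count=0: revealed 0 new [(none)] -> total=18
Click 4 (3,2) count=1: revealed 0 new [(none)] -> total=18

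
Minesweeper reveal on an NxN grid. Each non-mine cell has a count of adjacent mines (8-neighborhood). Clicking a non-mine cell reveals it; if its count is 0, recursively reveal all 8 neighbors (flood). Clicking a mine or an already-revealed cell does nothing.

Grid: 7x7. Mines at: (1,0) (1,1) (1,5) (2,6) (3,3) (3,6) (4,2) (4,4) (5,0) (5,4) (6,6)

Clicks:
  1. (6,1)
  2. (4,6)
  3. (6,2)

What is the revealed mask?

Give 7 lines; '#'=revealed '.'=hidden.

Click 1 (6,1) count=1: revealed 1 new [(6,1)] -> total=1
Click 2 (4,6) count=1: revealed 1 new [(4,6)] -> total=2
Click 3 (6,2) count=0: revealed 5 new [(5,1) (5,2) (5,3) (6,2) (6,3)] -> total=7

Answer: .......
.......
.......
.......
......#
.###...
.###...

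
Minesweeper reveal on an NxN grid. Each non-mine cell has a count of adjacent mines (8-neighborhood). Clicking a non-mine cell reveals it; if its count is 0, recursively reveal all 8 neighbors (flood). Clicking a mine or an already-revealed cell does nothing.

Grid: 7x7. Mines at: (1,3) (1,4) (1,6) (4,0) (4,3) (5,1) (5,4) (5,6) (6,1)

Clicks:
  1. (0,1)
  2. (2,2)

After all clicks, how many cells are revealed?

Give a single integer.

Answer: 12

Derivation:
Click 1 (0,1) count=0: revealed 12 new [(0,0) (0,1) (0,2) (1,0) (1,1) (1,2) (2,0) (2,1) (2,2) (3,0) (3,1) (3,2)] -> total=12
Click 2 (2,2) count=1: revealed 0 new [(none)] -> total=12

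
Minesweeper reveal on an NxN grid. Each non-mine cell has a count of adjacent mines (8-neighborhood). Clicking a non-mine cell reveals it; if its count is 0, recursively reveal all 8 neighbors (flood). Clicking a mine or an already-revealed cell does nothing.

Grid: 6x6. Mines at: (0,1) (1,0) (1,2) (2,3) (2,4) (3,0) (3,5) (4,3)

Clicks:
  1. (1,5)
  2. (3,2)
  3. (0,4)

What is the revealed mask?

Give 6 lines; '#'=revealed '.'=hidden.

Click 1 (1,5) count=1: revealed 1 new [(1,5)] -> total=1
Click 2 (3,2) count=2: revealed 1 new [(3,2)] -> total=2
Click 3 (0,4) count=0: revealed 5 new [(0,3) (0,4) (0,5) (1,3) (1,4)] -> total=7

Answer: ...###
...###
......
..#...
......
......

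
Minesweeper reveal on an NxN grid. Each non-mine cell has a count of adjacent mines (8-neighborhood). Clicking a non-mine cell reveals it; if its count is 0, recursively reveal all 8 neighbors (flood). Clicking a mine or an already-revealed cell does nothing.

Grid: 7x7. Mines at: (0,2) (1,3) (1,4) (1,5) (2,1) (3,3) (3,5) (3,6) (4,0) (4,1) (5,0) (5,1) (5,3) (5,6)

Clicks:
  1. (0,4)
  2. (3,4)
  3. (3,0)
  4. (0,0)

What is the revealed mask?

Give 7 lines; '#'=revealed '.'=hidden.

Click 1 (0,4) count=3: revealed 1 new [(0,4)] -> total=1
Click 2 (3,4) count=2: revealed 1 new [(3,4)] -> total=2
Click 3 (3,0) count=3: revealed 1 new [(3,0)] -> total=3
Click 4 (0,0) count=0: revealed 4 new [(0,0) (0,1) (1,0) (1,1)] -> total=7

Answer: ##..#..
##.....
.......
#...#..
.......
.......
.......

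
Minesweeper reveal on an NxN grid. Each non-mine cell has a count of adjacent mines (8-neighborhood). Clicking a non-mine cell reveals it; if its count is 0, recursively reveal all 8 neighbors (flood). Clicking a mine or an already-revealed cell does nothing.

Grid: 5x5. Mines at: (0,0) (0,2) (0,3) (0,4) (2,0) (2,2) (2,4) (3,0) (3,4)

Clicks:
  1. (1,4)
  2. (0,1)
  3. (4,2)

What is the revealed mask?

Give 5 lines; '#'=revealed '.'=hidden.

Answer: .#...
....#
.....
.###.
.###.

Derivation:
Click 1 (1,4) count=3: revealed 1 new [(1,4)] -> total=1
Click 2 (0,1) count=2: revealed 1 new [(0,1)] -> total=2
Click 3 (4,2) count=0: revealed 6 new [(3,1) (3,2) (3,3) (4,1) (4,2) (4,3)] -> total=8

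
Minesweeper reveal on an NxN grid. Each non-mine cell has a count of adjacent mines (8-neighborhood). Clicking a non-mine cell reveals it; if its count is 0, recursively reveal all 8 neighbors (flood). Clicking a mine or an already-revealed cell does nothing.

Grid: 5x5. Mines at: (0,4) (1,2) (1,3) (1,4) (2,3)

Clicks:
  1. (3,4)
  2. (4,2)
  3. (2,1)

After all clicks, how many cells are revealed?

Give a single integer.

Answer: 17

Derivation:
Click 1 (3,4) count=1: revealed 1 new [(3,4)] -> total=1
Click 2 (4,2) count=0: revealed 16 new [(0,0) (0,1) (1,0) (1,1) (2,0) (2,1) (2,2) (3,0) (3,1) (3,2) (3,3) (4,0) (4,1) (4,2) (4,3) (4,4)] -> total=17
Click 3 (2,1) count=1: revealed 0 new [(none)] -> total=17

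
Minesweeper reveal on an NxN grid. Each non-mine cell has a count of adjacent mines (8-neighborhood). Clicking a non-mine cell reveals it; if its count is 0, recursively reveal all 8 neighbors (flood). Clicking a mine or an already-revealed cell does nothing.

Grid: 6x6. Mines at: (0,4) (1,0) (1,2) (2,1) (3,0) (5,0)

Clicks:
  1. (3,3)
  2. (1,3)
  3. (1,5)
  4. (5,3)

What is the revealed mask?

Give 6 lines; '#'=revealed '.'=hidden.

Click 1 (3,3) count=0: revealed 22 new [(1,3) (1,4) (1,5) (2,2) (2,3) (2,4) (2,5) (3,1) (3,2) (3,3) (3,4) (3,5) (4,1) (4,2) (4,3) (4,4) (4,5) (5,1) (5,2) (5,3) (5,4) (5,5)] -> total=22
Click 2 (1,3) count=2: revealed 0 new [(none)] -> total=22
Click 3 (1,5) count=1: revealed 0 new [(none)] -> total=22
Click 4 (5,3) count=0: revealed 0 new [(none)] -> total=22

Answer: ......
...###
..####
.#####
.#####
.#####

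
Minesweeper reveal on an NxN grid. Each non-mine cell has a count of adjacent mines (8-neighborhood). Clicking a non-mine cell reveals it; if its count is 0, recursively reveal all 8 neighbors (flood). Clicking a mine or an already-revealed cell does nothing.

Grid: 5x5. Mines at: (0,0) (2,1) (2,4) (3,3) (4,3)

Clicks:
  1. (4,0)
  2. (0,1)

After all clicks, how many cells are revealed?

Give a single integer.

Answer: 7

Derivation:
Click 1 (4,0) count=0: revealed 6 new [(3,0) (3,1) (3,2) (4,0) (4,1) (4,2)] -> total=6
Click 2 (0,1) count=1: revealed 1 new [(0,1)] -> total=7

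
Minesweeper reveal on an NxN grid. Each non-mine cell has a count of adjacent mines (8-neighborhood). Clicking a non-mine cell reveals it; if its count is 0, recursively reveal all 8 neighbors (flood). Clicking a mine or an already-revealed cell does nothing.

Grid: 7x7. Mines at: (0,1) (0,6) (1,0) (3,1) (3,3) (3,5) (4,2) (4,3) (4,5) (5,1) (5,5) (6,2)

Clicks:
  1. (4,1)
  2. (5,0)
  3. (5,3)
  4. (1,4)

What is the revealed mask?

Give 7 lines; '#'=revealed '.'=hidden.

Click 1 (4,1) count=3: revealed 1 new [(4,1)] -> total=1
Click 2 (5,0) count=1: revealed 1 new [(5,0)] -> total=2
Click 3 (5,3) count=3: revealed 1 new [(5,3)] -> total=3
Click 4 (1,4) count=0: revealed 12 new [(0,2) (0,3) (0,4) (0,5) (1,2) (1,3) (1,4) (1,5) (2,2) (2,3) (2,4) (2,5)] -> total=15

Answer: ..####.
..####.
..####.
.......
.#.....
#..#...
.......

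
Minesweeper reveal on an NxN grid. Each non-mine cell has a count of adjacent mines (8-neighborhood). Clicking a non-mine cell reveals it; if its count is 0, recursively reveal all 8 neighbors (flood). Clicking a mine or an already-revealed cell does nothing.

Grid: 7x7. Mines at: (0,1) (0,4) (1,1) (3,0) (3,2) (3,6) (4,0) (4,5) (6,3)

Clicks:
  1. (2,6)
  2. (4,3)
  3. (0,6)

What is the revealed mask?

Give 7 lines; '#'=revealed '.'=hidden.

Answer: .....##
.....##
.....##
.......
...#...
.......
.......

Derivation:
Click 1 (2,6) count=1: revealed 1 new [(2,6)] -> total=1
Click 2 (4,3) count=1: revealed 1 new [(4,3)] -> total=2
Click 3 (0,6) count=0: revealed 5 new [(0,5) (0,6) (1,5) (1,6) (2,5)] -> total=7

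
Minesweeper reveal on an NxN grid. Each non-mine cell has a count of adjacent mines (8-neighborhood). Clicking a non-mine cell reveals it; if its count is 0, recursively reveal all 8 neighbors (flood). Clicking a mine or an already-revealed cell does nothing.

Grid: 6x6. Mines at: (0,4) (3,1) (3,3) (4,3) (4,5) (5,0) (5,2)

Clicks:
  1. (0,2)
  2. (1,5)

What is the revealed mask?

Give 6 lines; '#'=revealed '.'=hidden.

Answer: ####..
####.#
####..
......
......
......

Derivation:
Click 1 (0,2) count=0: revealed 12 new [(0,0) (0,1) (0,2) (0,3) (1,0) (1,1) (1,2) (1,3) (2,0) (2,1) (2,2) (2,3)] -> total=12
Click 2 (1,5) count=1: revealed 1 new [(1,5)] -> total=13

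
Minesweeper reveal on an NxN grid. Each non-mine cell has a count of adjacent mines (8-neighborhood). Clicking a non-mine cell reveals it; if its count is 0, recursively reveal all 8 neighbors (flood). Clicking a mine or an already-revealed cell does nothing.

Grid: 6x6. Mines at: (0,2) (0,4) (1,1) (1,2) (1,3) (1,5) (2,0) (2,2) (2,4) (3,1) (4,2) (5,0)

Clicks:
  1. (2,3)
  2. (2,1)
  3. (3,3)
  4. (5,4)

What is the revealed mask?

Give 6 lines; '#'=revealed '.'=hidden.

Click 1 (2,3) count=4: revealed 1 new [(2,3)] -> total=1
Click 2 (2,1) count=5: revealed 1 new [(2,1)] -> total=2
Click 3 (3,3) count=3: revealed 1 new [(3,3)] -> total=3
Click 4 (5,4) count=0: revealed 8 new [(3,4) (3,5) (4,3) (4,4) (4,5) (5,3) (5,4) (5,5)] -> total=11

Answer: ......
......
.#.#..
...###
...###
...###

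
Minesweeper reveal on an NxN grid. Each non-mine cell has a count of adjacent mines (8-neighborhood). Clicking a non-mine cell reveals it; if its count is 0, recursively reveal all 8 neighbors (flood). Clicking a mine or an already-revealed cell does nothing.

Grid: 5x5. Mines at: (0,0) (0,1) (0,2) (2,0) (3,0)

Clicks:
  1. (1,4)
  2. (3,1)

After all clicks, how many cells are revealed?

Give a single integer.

Click 1 (1,4) count=0: revealed 18 new [(0,3) (0,4) (1,1) (1,2) (1,3) (1,4) (2,1) (2,2) (2,3) (2,4) (3,1) (3,2) (3,3) (3,4) (4,1) (4,2) (4,3) (4,4)] -> total=18
Click 2 (3,1) count=2: revealed 0 new [(none)] -> total=18

Answer: 18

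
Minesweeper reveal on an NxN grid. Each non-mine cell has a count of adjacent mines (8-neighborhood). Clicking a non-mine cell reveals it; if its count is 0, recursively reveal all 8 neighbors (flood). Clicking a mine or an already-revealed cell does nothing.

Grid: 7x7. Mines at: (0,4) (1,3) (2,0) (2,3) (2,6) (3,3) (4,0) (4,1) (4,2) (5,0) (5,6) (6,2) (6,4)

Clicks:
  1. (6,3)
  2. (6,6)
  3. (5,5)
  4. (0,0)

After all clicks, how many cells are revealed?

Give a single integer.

Answer: 9

Derivation:
Click 1 (6,3) count=2: revealed 1 new [(6,3)] -> total=1
Click 2 (6,6) count=1: revealed 1 new [(6,6)] -> total=2
Click 3 (5,5) count=2: revealed 1 new [(5,5)] -> total=3
Click 4 (0,0) count=0: revealed 6 new [(0,0) (0,1) (0,2) (1,0) (1,1) (1,2)] -> total=9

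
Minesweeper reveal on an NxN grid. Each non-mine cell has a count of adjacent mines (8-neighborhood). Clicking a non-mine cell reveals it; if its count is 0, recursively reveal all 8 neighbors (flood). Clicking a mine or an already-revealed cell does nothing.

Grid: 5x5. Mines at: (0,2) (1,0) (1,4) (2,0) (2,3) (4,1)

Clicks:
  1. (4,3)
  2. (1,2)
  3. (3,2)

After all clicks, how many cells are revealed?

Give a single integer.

Click 1 (4,3) count=0: revealed 6 new [(3,2) (3,3) (3,4) (4,2) (4,3) (4,4)] -> total=6
Click 2 (1,2) count=2: revealed 1 new [(1,2)] -> total=7
Click 3 (3,2) count=2: revealed 0 new [(none)] -> total=7

Answer: 7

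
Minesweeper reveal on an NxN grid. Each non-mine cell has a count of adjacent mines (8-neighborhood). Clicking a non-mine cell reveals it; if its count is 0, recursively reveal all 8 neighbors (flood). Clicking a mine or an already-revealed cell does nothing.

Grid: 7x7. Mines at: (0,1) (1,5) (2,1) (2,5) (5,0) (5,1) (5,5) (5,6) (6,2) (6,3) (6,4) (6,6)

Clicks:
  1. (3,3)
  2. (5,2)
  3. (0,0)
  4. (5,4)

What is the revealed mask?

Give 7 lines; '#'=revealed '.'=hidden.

Click 1 (3,3) count=0: revealed 18 new [(0,2) (0,3) (0,4) (1,2) (1,3) (1,4) (2,2) (2,3) (2,4) (3,2) (3,3) (3,4) (4,2) (4,3) (4,4) (5,2) (5,3) (5,4)] -> total=18
Click 2 (5,2) count=3: revealed 0 new [(none)] -> total=18
Click 3 (0,0) count=1: revealed 1 new [(0,0)] -> total=19
Click 4 (5,4) count=3: revealed 0 new [(none)] -> total=19

Answer: #.###..
..###..
..###..
..###..
..###..
..###..
.......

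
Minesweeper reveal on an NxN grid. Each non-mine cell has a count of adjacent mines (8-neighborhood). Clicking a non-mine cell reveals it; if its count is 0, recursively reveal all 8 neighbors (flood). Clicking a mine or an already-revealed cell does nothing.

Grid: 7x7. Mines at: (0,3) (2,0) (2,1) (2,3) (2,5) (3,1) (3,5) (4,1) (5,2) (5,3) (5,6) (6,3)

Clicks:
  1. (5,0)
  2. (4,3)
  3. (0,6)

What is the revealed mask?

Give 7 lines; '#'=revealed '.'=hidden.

Click 1 (5,0) count=1: revealed 1 new [(5,0)] -> total=1
Click 2 (4,3) count=2: revealed 1 new [(4,3)] -> total=2
Click 3 (0,6) count=0: revealed 6 new [(0,4) (0,5) (0,6) (1,4) (1,5) (1,6)] -> total=8

Answer: ....###
....###
.......
.......
...#...
#......
.......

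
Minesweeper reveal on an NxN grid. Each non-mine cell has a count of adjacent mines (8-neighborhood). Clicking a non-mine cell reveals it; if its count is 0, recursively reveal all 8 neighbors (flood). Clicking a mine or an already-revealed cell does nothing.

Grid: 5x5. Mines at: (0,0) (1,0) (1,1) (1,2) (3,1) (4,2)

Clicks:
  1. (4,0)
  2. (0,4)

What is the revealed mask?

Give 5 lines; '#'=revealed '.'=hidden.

Click 1 (4,0) count=1: revealed 1 new [(4,0)] -> total=1
Click 2 (0,4) count=0: revealed 10 new [(0,3) (0,4) (1,3) (1,4) (2,3) (2,4) (3,3) (3,4) (4,3) (4,4)] -> total=11

Answer: ...##
...##
...##
...##
#..##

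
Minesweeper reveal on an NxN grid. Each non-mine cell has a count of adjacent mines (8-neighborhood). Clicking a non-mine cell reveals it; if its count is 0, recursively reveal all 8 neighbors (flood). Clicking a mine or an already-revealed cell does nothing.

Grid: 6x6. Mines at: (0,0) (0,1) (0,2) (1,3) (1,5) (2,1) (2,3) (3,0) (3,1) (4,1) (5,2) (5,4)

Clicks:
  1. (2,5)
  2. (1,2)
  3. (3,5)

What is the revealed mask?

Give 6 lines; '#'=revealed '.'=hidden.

Answer: ......
..#...
....##
....##
....##
......

Derivation:
Click 1 (2,5) count=1: revealed 1 new [(2,5)] -> total=1
Click 2 (1,2) count=5: revealed 1 new [(1,2)] -> total=2
Click 3 (3,5) count=0: revealed 5 new [(2,4) (3,4) (3,5) (4,4) (4,5)] -> total=7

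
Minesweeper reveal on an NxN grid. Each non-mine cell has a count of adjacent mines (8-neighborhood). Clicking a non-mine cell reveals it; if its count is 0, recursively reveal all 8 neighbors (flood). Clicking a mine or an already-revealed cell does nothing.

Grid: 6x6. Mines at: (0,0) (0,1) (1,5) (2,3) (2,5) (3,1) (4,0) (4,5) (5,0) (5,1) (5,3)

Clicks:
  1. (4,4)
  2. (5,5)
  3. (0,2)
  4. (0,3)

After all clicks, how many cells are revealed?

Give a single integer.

Click 1 (4,4) count=2: revealed 1 new [(4,4)] -> total=1
Click 2 (5,5) count=1: revealed 1 new [(5,5)] -> total=2
Click 3 (0,2) count=1: revealed 1 new [(0,2)] -> total=3
Click 4 (0,3) count=0: revealed 5 new [(0,3) (0,4) (1,2) (1,3) (1,4)] -> total=8

Answer: 8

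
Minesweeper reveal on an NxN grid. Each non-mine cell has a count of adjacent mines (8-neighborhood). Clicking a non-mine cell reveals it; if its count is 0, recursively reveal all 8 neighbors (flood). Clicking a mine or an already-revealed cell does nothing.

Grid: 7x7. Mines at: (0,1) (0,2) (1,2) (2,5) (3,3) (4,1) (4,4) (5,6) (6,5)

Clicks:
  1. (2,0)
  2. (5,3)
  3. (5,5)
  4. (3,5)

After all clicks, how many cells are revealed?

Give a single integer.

Click 1 (2,0) count=0: revealed 6 new [(1,0) (1,1) (2,0) (2,1) (3,0) (3,1)] -> total=6
Click 2 (5,3) count=1: revealed 1 new [(5,3)] -> total=7
Click 3 (5,5) count=3: revealed 1 new [(5,5)] -> total=8
Click 4 (3,5) count=2: revealed 1 new [(3,5)] -> total=9

Answer: 9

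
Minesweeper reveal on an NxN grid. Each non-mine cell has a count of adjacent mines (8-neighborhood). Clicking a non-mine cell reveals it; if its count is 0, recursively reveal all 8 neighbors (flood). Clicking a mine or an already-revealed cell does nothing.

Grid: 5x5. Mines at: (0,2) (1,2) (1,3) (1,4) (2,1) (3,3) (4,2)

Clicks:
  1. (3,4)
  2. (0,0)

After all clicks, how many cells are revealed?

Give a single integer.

Click 1 (3,4) count=1: revealed 1 new [(3,4)] -> total=1
Click 2 (0,0) count=0: revealed 4 new [(0,0) (0,1) (1,0) (1,1)] -> total=5

Answer: 5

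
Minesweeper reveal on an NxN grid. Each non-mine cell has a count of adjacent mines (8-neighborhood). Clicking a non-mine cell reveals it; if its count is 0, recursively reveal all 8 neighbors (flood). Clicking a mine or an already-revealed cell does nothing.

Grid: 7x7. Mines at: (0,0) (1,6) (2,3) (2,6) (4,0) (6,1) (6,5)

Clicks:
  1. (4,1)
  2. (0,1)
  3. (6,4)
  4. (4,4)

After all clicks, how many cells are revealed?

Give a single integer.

Answer: 22

Derivation:
Click 1 (4,1) count=1: revealed 1 new [(4,1)] -> total=1
Click 2 (0,1) count=1: revealed 1 new [(0,1)] -> total=2
Click 3 (6,4) count=1: revealed 1 new [(6,4)] -> total=3
Click 4 (4,4) count=0: revealed 19 new [(3,1) (3,2) (3,3) (3,4) (3,5) (3,6) (4,2) (4,3) (4,4) (4,5) (4,6) (5,1) (5,2) (5,3) (5,4) (5,5) (5,6) (6,2) (6,3)] -> total=22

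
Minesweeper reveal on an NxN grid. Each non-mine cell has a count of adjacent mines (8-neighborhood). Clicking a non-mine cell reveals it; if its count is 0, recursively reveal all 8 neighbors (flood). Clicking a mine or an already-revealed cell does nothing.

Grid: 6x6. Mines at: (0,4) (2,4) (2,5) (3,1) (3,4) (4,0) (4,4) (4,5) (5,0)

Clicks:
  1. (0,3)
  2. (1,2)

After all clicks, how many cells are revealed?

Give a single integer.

Answer: 12

Derivation:
Click 1 (0,3) count=1: revealed 1 new [(0,3)] -> total=1
Click 2 (1,2) count=0: revealed 11 new [(0,0) (0,1) (0,2) (1,0) (1,1) (1,2) (1,3) (2,0) (2,1) (2,2) (2,3)] -> total=12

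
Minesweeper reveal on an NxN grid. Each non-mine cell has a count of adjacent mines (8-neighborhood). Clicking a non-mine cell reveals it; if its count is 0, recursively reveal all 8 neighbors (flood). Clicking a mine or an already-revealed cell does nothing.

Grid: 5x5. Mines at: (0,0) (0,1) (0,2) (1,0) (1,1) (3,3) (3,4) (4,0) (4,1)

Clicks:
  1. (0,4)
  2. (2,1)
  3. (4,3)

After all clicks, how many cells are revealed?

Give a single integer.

Click 1 (0,4) count=0: revealed 6 new [(0,3) (0,4) (1,3) (1,4) (2,3) (2,4)] -> total=6
Click 2 (2,1) count=2: revealed 1 new [(2,1)] -> total=7
Click 3 (4,3) count=2: revealed 1 new [(4,3)] -> total=8

Answer: 8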